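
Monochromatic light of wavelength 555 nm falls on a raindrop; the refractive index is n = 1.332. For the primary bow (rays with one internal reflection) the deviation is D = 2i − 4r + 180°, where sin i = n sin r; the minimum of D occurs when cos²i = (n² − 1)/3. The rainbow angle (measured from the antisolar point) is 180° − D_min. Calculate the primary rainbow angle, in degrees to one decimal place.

cos²i = (1.77422 − 1)/3 = 0.25807; i = arccos(0.50801) = 59.469°.
sin r = sin 59.469°/1.332 = 0.64666; r = 40.290°.
D_min = 2·59.469° − 4·40.290° + 180° = 137.776°.
Rainbow angle = 180° − D_min = 42.224°.

42.2°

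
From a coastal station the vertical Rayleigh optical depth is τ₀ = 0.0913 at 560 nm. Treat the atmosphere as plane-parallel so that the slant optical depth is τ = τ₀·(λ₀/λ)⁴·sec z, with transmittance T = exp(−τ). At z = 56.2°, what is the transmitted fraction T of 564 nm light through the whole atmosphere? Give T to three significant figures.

sec 56.2° = 1.7976.
τ = 0.0913 × (560/564)⁴ × 1.7976 = 0.0913 × 0.9719 × 1.7976 = 0.1595.
T = exp(−0.1595) = 0.8526.

0.853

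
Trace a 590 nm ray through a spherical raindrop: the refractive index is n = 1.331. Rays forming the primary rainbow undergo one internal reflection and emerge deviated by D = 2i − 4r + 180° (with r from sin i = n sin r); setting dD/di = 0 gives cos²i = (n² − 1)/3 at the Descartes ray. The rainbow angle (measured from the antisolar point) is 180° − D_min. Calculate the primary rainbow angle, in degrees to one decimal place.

cos²i = (1.77156 − 1)/3 = 0.25719; i = arccos(0.50714) = 59.527°.
sin r = sin 59.527°/1.331 = 0.64753; r = 40.356°.
D_min = 2·59.527° − 4·40.356° + 180° = 137.630°.
Rainbow angle = 180° − D_min = 42.370°.

42.4°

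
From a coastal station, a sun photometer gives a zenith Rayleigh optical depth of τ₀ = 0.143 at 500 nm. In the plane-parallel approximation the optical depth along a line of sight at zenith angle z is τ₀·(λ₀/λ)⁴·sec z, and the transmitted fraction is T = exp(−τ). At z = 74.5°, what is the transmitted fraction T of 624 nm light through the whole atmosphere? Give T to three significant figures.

0.802

sec 74.5° = 3.7420.
τ = 0.143 × (500/624)⁴ × 3.7420 = 0.143 × 0.4122 × 3.7420 = 0.2206.
T = exp(−0.2206) = 0.8020.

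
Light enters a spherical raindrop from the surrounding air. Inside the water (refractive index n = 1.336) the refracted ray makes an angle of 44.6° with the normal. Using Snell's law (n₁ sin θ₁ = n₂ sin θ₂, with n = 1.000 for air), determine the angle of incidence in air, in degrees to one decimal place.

Snell: sin θ_i = n · sin θ_r = 1.336 × sin 44.6° = 1.336 × 0.7022 = 0.9381.
θ_i = arcsin(0.9381) = 69.73°.

69.7°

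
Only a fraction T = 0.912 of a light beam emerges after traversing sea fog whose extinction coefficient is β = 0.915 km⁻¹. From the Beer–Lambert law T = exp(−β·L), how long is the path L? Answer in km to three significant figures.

Beer–Lambert: T = exp(−βL) ⇒ L = −ln(T)/β = −ln(0.912)/0.915 = 0.0921/0.915 = 0.1007 km.

0.101 km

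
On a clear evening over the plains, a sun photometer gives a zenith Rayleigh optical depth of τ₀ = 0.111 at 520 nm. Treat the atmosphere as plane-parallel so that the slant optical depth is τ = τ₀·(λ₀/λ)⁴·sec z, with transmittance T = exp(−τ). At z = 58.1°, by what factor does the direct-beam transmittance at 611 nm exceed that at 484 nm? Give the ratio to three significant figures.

Airmass: sec 58.1° = 1.8924.
τ(611 nm) = 0.111 × (520/611)⁴ × 1.8924 = 0.111 × 0.5246 × 1.8924 = 0.1102.
τ(484 nm) = 0.111 × (520/484)⁴ × 1.8924 = 0.111 × 1.3324 × 1.8924 = 0.2799.
T(611)/T(484) = exp(τ_B − τ_A) = exp(0.1697) = 1.1849.

1.18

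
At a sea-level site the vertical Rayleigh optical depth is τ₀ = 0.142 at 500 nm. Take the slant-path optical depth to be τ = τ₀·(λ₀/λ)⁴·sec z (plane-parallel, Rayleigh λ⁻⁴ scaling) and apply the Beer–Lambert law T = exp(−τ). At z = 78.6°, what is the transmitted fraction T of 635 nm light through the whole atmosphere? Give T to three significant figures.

sec 78.6° = 5.0593.
τ = 0.142 × (500/635)⁴ × 5.0593 = 0.142 × 0.3844 × 5.0593 = 0.2762.
T = exp(−0.2762) = 0.7587.

0.759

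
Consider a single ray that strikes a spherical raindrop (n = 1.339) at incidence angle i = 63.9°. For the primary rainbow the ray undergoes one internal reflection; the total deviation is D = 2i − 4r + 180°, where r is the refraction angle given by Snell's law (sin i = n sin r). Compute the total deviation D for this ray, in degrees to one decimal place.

sin r = sin 63.9° / 1.339 = 0.8980/1.339 = 0.6707; r = 42.12°.
D = 2·63.9° − 4·42.12° + 180° = 127.80° − 168.48° + 180° = 139.32°.

139.3°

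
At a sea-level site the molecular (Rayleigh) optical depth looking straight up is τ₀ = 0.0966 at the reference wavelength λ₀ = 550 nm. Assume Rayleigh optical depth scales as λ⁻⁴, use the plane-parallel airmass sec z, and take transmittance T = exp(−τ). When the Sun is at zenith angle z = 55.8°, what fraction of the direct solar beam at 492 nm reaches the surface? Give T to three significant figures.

sec 55.8° = 1.7791.
τ = 0.0966 × (550/492)⁴ × 1.7791 = 0.0966 × 1.5617 × 1.7791 = 0.2684.
T = exp(−0.2684) = 0.7646.

0.765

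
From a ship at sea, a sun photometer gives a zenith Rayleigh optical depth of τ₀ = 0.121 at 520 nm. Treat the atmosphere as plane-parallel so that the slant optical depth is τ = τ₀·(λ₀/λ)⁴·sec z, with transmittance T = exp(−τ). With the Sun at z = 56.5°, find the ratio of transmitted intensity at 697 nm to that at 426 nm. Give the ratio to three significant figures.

1.52

Airmass: sec 56.5° = 1.8118.
τ(697 nm) = 0.121 × (520/697)⁴ × 1.8118 = 0.121 × 0.3098 × 1.8118 = 0.0679.
τ(426 nm) = 0.121 × (520/426)⁴ × 1.8118 = 0.121 × 2.2201 × 1.8118 = 0.4867.
T(697)/T(426) = exp(τ_B − τ_A) = exp(0.4188) = 1.5201.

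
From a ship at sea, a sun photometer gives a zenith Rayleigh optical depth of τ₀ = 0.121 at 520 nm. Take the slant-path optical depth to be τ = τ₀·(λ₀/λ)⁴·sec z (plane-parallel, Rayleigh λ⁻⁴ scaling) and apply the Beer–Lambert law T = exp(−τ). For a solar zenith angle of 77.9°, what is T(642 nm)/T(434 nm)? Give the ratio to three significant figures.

Airmass: sec 77.9° = 4.7706.
τ(642 nm) = 0.121 × (520/642)⁴ × 4.7706 = 0.121 × 0.4304 × 4.7706 = 0.2484.
τ(434 nm) = 0.121 × (520/434)⁴ × 4.7706 = 0.121 × 2.0609 × 4.7706 = 1.1896.
T(642)/T(434) = exp(τ_B − τ_A) = exp(0.9412) = 2.5630.

2.56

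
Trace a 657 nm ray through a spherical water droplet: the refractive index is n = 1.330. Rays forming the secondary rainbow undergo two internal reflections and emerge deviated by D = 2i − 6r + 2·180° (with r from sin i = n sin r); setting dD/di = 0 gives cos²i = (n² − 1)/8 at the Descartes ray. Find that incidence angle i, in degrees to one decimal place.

71.9°

cos²i = (1.330² − 1)/8 = (1.76890 − 1)/8 = 0.09611.
cos i = 0.31002, so i = 71.940°.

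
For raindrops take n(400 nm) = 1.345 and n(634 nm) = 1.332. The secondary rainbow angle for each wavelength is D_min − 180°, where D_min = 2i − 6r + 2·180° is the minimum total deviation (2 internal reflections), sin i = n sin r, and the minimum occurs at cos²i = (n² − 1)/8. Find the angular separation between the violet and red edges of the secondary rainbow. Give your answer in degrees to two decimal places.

3.36°

At 400 nm (n = 1.345): cos²i = 0.10113 → i = 71.458°, r = 44.821°, D_min = 233.987°, rainbow angle = 53.987°.
At 634 nm (n = 1.332): cos²i = 0.09678 → i = 71.875°, r = 45.520°, D_min = 230.628°, rainbow angle = 50.628°.
Angular width = |53.987° − 50.628°| = 3.359°.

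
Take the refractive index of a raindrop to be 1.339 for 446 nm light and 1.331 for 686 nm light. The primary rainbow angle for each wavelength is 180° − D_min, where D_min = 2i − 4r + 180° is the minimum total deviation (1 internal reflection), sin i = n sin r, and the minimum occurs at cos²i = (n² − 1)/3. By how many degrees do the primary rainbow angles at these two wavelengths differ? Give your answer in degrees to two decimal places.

At 446 nm (n = 1.339): cos²i = 0.26431 → i = 59.062°, r = 39.834°, D_min = 138.786°, rainbow angle = 41.214°.
At 686 nm (n = 1.331): cos²i = 0.25719 → i = 59.527°, r = 40.356°, D_min = 137.630°, rainbow angle = 42.370°.
Angular width = |41.214° − 42.370°| = 1.156°.

1.16°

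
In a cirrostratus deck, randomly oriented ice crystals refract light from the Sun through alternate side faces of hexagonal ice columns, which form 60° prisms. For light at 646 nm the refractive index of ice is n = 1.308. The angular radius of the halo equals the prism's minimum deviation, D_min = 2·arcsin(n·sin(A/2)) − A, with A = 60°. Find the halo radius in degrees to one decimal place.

n·sin(A/2) = 1.308 × sin 30° = 1.308 × 0.5000 = 0.6540.
D_min = 2·arcsin(0.6540) − 60° = 2 × 40.844° − 60° = 21.688°.

21.7°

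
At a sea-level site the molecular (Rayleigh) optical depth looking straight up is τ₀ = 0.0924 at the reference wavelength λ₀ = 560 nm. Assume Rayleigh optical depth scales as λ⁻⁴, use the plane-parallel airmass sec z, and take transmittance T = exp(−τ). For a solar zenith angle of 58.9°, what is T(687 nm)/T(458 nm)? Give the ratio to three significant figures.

1.38

Airmass: sec 58.9° = 1.9360.
τ(687 nm) = 0.0924 × (560/687)⁴ × 1.9360 = 0.0924 × 0.4415 × 1.9360 = 0.0790.
τ(458 nm) = 0.0924 × (560/458)⁴ × 1.9360 = 0.0924 × 2.2351 × 1.9360 = 0.3998.
T(687)/T(458) = exp(τ_B − τ_A) = exp(0.3208) = 1.3783.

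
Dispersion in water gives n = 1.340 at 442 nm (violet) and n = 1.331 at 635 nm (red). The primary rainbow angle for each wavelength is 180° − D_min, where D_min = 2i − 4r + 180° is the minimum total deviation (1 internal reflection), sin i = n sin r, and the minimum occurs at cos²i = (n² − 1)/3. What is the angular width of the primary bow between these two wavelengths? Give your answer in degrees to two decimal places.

At 442 nm (n = 1.340): cos²i = 0.26520 → i = 59.004°, r = 39.770°, D_min = 138.929°, rainbow angle = 41.071°.
At 635 nm (n = 1.331): cos²i = 0.25719 → i = 59.527°, r = 40.356°, D_min = 137.630°, rainbow angle = 42.370°.
Angular width = |41.071° − 42.370°| = 1.299°.

1.30°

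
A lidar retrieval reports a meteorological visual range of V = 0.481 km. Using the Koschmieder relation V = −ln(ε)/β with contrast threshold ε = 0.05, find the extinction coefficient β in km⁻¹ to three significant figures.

β = −ln(0.05) / V = 2.996 / 0.481 = 6.2281 km⁻¹.

6.23 km⁻¹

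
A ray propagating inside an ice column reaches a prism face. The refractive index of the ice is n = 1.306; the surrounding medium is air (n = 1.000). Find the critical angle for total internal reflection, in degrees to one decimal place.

sin θ_c = n_air / n = 1.000 / 1.306 = 0.7657.
θ_c = arcsin(0.7657) = 49.97°.

50.0°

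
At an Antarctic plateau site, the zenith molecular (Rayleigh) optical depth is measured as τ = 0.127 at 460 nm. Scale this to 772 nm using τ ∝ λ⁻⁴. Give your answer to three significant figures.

τ(772 nm) = τ(460 nm) × (460/772)⁴ = 0.127 × (0.5959)⁴ = 0.127 × 0.1261 = 0.0160.

0.0160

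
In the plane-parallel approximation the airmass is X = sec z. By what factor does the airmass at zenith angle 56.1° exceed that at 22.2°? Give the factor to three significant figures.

1.66

X(56.1°)/X(22.2°) = sec 56.1° / sec 22.2° = cos 22.2° / cos 56.1° = 0.9259/0.5577 = 1.6600.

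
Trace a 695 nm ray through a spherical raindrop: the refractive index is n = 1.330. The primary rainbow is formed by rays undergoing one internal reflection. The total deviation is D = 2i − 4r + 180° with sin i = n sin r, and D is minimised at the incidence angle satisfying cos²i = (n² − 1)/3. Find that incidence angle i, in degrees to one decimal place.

59.6°

cos²i = (1.330² − 1)/3 = (1.76890 − 1)/3 = 0.25630.
cos i = 0.50626, so i = 59.585°.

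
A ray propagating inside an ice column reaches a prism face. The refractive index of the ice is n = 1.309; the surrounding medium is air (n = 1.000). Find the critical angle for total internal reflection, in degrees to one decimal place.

sin θ_c = n_air / n = 1.000 / 1.309 = 0.7639.
θ_c = arcsin(0.7639) = 49.81°.

49.8°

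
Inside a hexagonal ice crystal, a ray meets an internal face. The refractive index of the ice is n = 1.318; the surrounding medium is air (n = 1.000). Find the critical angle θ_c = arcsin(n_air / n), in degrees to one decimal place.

sin θ_c = n_air / n = 1.000 / 1.318 = 0.7587.
θ_c = arcsin(0.7587) = 49.35°.

49.4°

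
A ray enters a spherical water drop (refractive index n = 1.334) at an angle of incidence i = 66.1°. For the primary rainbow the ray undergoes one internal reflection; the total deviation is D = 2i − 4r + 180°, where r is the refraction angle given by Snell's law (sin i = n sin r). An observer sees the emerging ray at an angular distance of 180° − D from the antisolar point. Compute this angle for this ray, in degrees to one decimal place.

40.9°

sin r = sin 66.1° / 1.334 = 0.9143/1.334 = 0.6853; r = 43.26°.
D = 2·66.1° − 4·43.26° + 180° = 132.20° − 173.05° + 180° = 139.15°.
Angle from antisolar point = 180° − D = 40.85°.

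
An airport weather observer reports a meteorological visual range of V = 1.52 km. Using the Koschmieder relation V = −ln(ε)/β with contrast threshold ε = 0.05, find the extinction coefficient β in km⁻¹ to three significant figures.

β = −ln(0.05) / V = 2.996 / 1.52 = 1.9709 km⁻¹.

1.97 km⁻¹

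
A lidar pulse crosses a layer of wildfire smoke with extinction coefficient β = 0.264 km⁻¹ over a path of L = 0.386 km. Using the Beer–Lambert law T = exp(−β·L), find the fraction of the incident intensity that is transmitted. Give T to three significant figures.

τ = β·L = 0.264 × 0.386 = 0.1019.
T = exp(−0.1019) = 0.9031.

0.903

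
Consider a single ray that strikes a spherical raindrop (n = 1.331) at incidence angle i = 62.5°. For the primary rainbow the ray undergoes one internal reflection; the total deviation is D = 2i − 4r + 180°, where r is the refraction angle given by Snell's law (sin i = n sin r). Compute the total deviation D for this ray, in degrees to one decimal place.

137.8°

sin r = sin 62.5° / 1.331 = 0.8870/1.331 = 0.6664; r = 41.79°.
D = 2·62.5° − 4·41.79° + 180° = 125.00° − 167.17° + 180° = 137.83°.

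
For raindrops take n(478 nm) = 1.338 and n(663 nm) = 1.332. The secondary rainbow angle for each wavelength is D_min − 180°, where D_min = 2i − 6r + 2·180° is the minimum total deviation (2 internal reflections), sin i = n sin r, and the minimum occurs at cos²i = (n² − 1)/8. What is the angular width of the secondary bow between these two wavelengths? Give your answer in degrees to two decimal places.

At 478 nm (n = 1.338): cos²i = 0.09878 → i = 71.682°, r = 45.195°, D_min = 232.193°, rainbow angle = 52.193°.
At 663 nm (n = 1.332): cos²i = 0.09678 → i = 71.875°, r = 45.520°, D_min = 230.628°, rainbow angle = 50.628°.
Angular width = |52.193° − 50.628°| = 1.564°.

1.56°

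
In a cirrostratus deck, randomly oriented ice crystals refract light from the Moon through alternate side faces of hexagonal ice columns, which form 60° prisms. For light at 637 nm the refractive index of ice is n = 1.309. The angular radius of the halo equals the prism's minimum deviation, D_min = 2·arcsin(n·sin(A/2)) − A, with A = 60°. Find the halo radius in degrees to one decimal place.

n·sin(A/2) = 1.309 × sin 30° = 1.309 × 0.5000 = 0.6545.
D_min = 2·arcsin(0.6545) − 60° = 2 × 40.882° − 60° = 21.763°.

21.8°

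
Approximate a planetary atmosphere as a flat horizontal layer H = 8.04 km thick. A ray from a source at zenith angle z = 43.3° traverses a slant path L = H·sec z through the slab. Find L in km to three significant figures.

sec z = 1/cos 43.3° = 1.3741.
L = 8.04 × 1.3741 = 11.047 km.

11.0 km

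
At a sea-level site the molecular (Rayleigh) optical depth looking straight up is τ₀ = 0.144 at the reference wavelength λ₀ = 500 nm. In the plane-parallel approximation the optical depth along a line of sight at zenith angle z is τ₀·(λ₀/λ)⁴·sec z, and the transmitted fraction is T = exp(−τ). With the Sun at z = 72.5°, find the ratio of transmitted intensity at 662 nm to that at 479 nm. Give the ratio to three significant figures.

1.51

Airmass: sec 72.5° = 3.3255.
τ(662 nm) = 0.144 × (500/662)⁴ × 3.3255 = 0.144 × 0.3254 × 3.3255 = 0.1558.
τ(479 nm) = 0.144 × (500/479)⁴ × 3.3255 = 0.144 × 1.1872 × 3.3255 = 0.5685.
T(662)/T(479) = exp(τ_B − τ_A) = exp(0.4127) = 1.5109.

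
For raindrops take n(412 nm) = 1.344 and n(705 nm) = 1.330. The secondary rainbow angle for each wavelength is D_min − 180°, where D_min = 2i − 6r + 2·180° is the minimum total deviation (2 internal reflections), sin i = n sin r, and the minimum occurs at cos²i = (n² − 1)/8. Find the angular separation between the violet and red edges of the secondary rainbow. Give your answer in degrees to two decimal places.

3.63°

At 412 nm (n = 1.344): cos²i = 0.10079 → i = 71.490°, r = 44.874°, D_min = 233.733°, rainbow angle = 53.733°.
At 705 nm (n = 1.330): cos²i = 0.09611 → i = 71.940°, r = 45.630°, D_min = 230.101°, rainbow angle = 50.101°.
Angular width = |53.733° − 50.101°| = 3.632°.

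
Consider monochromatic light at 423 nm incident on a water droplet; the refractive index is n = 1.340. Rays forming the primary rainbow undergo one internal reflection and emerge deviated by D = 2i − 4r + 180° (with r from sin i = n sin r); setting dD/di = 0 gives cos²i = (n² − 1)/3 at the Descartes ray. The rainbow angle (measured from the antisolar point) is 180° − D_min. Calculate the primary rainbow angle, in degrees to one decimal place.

cos²i = (1.79560 − 1)/3 = 0.26520; i = arccos(0.51498) = 59.004°.
sin r = sin 59.004°/1.340 = 0.63971; r = 39.770°.
D_min = 2·59.004° − 4·39.770° + 180° = 138.929°.
Rainbow angle = 180° − D_min = 41.071°.

41.1°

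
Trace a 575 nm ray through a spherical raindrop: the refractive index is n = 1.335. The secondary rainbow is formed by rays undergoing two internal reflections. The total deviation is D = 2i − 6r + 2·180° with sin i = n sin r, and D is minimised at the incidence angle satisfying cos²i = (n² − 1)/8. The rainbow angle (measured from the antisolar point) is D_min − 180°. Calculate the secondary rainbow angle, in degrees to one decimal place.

cos²i = (1.78222 − 1)/8 = 0.09778; i = arccos(0.31269) = 71.778°.
sin r = sin 71.778°/1.335 = 0.71150; r = 45.357°.
D_min = 2·71.778° − 6·45.357° + 360° = 231.414°.
Rainbow angle = D_min − 180° = 51.414°.

51.4°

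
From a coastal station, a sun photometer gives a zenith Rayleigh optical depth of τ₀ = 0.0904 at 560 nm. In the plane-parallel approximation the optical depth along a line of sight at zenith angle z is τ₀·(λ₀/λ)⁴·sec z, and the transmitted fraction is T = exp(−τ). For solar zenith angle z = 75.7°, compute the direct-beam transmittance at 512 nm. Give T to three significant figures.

0.592

sec 75.7° = 4.0486.
τ = 0.0904 × (560/512)⁴ × 4.0486 = 0.0904 × 1.4311 × 4.0486 = 0.5238.
T = exp(−0.5238) = 0.5923.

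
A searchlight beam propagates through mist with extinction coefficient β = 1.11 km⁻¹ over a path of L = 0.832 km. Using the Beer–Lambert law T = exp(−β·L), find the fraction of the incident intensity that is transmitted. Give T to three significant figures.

τ = β·L = 1.11 × 0.832 = 0.9235.
T = exp(−0.9235) = 0.3971.

0.397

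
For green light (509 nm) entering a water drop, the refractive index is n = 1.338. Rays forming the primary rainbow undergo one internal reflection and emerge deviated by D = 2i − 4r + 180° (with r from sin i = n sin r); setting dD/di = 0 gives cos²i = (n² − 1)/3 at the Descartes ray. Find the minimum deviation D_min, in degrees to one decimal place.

cos²i = (1.79024 − 1)/3 = 0.26341; i = arccos(0.51324) = 59.120°.
sin r = sin 59.120°/1.338 = 0.64144; r = 39.899°.
D_min = 2·59.120° − 4·39.899° + 180° = 138.643°.

138.6°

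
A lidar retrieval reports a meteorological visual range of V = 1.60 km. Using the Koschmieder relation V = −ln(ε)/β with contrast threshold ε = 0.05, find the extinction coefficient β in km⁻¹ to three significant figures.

1.87 km⁻¹

β = −ln(0.05) / V = 2.996 / 1.60 = 1.8723 km⁻¹.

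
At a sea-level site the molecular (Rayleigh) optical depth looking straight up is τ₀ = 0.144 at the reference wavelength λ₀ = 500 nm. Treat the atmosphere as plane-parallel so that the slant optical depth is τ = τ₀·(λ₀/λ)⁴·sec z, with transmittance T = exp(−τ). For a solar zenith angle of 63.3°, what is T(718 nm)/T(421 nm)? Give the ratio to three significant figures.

Airmass: sec 63.3° = 2.2256.
τ(718 nm) = 0.144 × (500/718)⁴ × 2.2256 = 0.144 × 0.2352 × 2.2256 = 0.0754.
τ(421 nm) = 0.144 × (500/421)⁴ × 2.2256 = 0.144 × 1.9895 × 2.2256 = 0.6376.
T(718)/T(421) = exp(τ_B − τ_A) = exp(0.5622) = 1.7546.

1.75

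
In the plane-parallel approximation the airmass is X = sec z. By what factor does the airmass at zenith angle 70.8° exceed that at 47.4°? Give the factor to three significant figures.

2.06

X(70.8°)/X(47.4°) = sec 70.8° / sec 47.4° = cos 47.4° / cos 70.8° = 0.6769/0.3289 = 2.0582.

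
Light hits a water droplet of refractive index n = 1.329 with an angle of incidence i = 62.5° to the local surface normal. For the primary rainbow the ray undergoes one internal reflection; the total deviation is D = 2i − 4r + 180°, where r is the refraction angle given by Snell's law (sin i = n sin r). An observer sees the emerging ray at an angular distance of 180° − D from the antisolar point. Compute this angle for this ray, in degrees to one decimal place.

42.5°

sin r = sin 62.5° / 1.329 = 0.8870/1.329 = 0.6674; r = 41.87°.
D = 2·62.5° − 4·41.87° + 180° = 125.00° − 167.48° + 180° = 137.52°.
Angle from antisolar point = 180° − D = 42.48°.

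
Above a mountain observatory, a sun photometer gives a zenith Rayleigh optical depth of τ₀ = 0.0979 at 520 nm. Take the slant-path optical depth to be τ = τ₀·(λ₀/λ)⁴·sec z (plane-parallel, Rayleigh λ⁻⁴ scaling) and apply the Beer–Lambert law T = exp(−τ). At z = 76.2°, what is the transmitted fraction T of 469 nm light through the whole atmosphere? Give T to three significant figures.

0.538

sec 76.2° = 4.1923.
τ = 0.0979 × (520/469)⁴ × 4.1923 = 0.0979 × 1.5112 × 4.1923 = 0.6202.
T = exp(−0.6202) = 0.5378.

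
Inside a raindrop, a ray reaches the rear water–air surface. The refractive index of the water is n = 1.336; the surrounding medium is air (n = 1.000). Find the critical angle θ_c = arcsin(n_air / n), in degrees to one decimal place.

sin θ_c = n_air / n = 1.000 / 1.336 = 0.7485.
θ_c = arcsin(0.7485) = 48.46°.

48.5°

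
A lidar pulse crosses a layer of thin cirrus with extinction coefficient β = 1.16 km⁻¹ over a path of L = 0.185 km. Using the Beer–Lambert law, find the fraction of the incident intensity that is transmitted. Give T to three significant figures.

0.807

τ = β·L = 1.16 × 0.185 = 0.2146.
T = exp(−0.2146) = 0.8069.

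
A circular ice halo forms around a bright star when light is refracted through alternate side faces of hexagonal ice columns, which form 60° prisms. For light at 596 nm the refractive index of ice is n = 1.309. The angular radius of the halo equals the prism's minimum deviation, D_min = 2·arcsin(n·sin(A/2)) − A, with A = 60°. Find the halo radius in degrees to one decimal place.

n·sin(A/2) = 1.309 × sin 30° = 1.309 × 0.5000 = 0.6545.
D_min = 2·arcsin(0.6545) − 60° = 2 × 40.882° − 60° = 21.763°.

21.8°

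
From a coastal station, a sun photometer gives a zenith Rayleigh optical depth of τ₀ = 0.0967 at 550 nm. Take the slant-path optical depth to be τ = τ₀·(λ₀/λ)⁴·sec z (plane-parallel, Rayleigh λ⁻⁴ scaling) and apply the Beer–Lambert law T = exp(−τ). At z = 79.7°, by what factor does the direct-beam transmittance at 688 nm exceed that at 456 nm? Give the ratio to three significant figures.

Airmass: sec 79.7° = 5.5928.
τ(688 nm) = 0.0967 × (550/688)⁴ × 5.5928 = 0.0967 × 0.4084 × 5.5928 = 0.2209.
τ(456 nm) = 0.0967 × (550/456)⁴ × 5.5928 = 0.0967 × 2.1164 × 5.5928 = 1.1446.
T(688)/T(456) = exp(τ_B − τ_A) = exp(0.9237) = 2.5186.

2.52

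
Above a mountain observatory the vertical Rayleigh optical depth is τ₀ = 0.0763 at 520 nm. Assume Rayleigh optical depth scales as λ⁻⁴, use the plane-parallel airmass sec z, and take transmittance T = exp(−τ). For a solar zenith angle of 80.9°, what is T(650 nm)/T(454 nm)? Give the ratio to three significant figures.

1.88

Airmass: sec 80.9° = 6.3228.
τ(650 nm) = 0.0763 × (520/650)⁴ × 6.3228 = 0.0763 × 0.4096 × 6.3228 = 0.1976.
τ(454 nm) = 0.0763 × (520/454)⁴ × 6.3228 = 0.0763 × 1.7210 × 6.3228 = 0.8303.
T(650)/T(454) = exp(τ_B − τ_A) = exp(0.6327) = 1.8826.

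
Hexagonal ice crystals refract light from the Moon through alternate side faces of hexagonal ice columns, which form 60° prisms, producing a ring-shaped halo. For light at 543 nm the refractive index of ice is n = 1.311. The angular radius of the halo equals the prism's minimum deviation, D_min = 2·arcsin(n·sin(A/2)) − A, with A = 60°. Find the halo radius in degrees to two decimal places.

n·sin(A/2) = 1.311 × sin 30° = 1.311 × 0.5000 = 0.6555.
D_min = 2·arcsin(0.6555) − 60° = 2 × 40.958° − 60° = 21.915°.

21.92°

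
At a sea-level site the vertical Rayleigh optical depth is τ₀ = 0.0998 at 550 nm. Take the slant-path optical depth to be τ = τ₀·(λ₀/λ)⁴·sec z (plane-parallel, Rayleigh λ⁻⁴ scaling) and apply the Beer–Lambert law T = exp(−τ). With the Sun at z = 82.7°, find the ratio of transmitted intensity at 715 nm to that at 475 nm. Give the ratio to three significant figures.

3.12

Airmass: sec 82.7° = 7.8700.
τ(715 nm) = 0.0998 × (550/715)⁴ × 7.8700 = 0.0998 × 0.3501 × 7.8700 = 0.2750.
τ(475 nm) = 0.0998 × (550/475)⁴ × 7.8700 = 0.0998 × 1.7975 × 7.8700 = 1.4118.
T(715)/T(475) = exp(τ_B − τ_A) = exp(1.1368) = 3.1169.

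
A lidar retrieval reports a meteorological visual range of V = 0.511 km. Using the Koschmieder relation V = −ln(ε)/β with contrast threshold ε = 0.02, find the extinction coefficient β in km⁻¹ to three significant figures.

7.66 km⁻¹

β = −ln(0.02) / V = 3.912 / 0.511 = 7.6556 km⁻¹.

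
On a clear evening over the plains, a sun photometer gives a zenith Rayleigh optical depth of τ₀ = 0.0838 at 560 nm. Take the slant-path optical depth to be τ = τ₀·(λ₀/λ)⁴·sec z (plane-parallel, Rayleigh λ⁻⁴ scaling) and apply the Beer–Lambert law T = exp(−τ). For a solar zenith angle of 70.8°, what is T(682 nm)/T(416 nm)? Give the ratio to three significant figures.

2.06

Airmass: sec 70.8° = 3.0407.
τ(682 nm) = 0.0838 × (560/682)⁴ × 3.0407 = 0.0838 × 0.4546 × 3.0407 = 0.1158.
τ(416 nm) = 0.0838 × (560/416)⁴ × 3.0407 = 0.0838 × 3.2838 × 3.0407 = 0.8368.
T(682)/T(416) = exp(τ_B − τ_A) = exp(0.7209) = 2.0563.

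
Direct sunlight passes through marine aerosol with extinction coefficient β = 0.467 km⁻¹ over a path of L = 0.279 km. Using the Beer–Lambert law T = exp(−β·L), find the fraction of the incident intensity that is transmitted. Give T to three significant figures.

τ = β·L = 0.467 × 0.279 = 0.1303.
T = exp(−0.1303) = 0.8778.

0.878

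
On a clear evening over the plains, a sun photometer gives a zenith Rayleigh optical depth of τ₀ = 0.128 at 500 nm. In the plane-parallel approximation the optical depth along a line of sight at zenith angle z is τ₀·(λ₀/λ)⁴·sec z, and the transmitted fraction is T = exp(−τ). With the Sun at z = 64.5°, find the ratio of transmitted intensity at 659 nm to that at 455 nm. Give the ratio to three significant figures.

1.40

Airmass: sec 64.5° = 2.3228.
τ(659 nm) = 0.128 × (500/659)⁴ × 2.3228 = 0.128 × 0.3314 × 2.3228 = 0.0985.
τ(455 nm) = 0.128 × (500/455)⁴ × 2.3228 = 0.128 × 1.4583 × 2.3228 = 0.4336.
T(659)/T(455) = exp(τ_B − τ_A) = exp(0.3350) = 1.3980.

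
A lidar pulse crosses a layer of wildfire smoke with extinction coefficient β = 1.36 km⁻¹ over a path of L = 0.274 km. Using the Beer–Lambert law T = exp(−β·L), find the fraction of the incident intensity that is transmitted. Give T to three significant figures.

0.689

τ = β·L = 1.36 × 0.274 = 0.3726.
T = exp(−0.3726) = 0.6889.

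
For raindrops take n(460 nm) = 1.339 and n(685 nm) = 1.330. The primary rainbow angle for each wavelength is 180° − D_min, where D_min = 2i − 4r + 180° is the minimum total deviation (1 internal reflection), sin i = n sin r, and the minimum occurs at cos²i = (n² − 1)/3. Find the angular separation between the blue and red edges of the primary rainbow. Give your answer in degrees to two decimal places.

At 460 nm (n = 1.339): cos²i = 0.26431 → i = 59.062°, r = 39.834°, D_min = 138.786°, rainbow angle = 41.214°.
At 685 nm (n = 1.330): cos²i = 0.25630 → i = 59.585°, r = 40.422°, D_min = 137.484°, rainbow angle = 42.516°.
Angular width = |41.214° − 42.516°| = 1.303°.

1.30°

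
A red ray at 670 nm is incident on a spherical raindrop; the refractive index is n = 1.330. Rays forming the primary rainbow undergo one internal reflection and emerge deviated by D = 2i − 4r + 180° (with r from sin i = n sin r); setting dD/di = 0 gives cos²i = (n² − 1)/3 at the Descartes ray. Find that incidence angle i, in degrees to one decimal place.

cos²i = (1.330² − 1)/3 = (1.76890 − 1)/3 = 0.25630.
cos i = 0.50626, so i = 59.585°.

59.6°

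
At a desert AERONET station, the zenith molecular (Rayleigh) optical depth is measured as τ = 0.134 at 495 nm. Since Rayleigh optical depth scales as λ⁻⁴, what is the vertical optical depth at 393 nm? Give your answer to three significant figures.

0.337

τ(393 nm) = τ(495 nm) × (495/393)⁴ = 0.134 × (1.2595)⁴ = 0.134 × 2.5168 = 0.3373.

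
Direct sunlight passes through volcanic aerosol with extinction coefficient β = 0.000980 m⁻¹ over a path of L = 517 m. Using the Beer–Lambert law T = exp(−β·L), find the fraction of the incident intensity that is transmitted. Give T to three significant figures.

0.603

τ = β·L = 0.000980 × 517 = 0.5067.
T = exp(−0.5067) = 0.6025.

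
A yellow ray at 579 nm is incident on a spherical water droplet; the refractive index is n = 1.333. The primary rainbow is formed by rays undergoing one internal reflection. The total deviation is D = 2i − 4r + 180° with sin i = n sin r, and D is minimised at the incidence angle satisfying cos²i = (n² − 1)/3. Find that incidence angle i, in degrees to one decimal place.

cos²i = (1.333² − 1)/3 = (1.77689 − 1)/3 = 0.25896.
cos i = 0.50888, so i = 59.410°.

59.4°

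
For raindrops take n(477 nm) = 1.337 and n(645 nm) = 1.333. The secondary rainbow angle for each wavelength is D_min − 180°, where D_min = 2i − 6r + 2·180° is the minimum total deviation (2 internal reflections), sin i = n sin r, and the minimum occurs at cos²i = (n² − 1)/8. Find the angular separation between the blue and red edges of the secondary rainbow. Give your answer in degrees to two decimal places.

At 477 nm (n = 1.337): cos²i = 0.09845 → i = 71.714°, r = 45.249°, D_min = 231.934°, rainbow angle = 51.934°.
At 645 nm (n = 1.333): cos²i = 0.09711 → i = 71.843°, r = 45.466°, D_min = 230.891°, rainbow angle = 50.891°.
Angular width = |51.934° − 50.891°| = 1.043°.

1.04°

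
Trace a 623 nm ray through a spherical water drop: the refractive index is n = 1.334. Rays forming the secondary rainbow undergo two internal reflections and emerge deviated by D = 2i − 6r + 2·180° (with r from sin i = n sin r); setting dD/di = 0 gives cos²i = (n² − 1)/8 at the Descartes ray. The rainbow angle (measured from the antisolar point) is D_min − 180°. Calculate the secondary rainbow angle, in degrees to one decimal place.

51.2°

cos²i = (1.77956 − 1)/8 = 0.09744; i = arccos(0.31216) = 71.810°.
sin r = sin 71.810°/1.334 = 0.71217; r = 45.411°.
D_min = 2·71.810° − 6·45.411° + 360° = 231.153°.
Rainbow angle = D_min − 180° = 51.153°.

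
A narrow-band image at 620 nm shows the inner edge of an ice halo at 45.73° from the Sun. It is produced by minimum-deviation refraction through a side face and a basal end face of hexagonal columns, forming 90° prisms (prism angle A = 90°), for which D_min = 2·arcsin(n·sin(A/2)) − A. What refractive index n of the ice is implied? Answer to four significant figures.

Rearranging: n = sin((D_min + A)/2) / sin(A/2).
(D_min + A)/2 = (45.73° + 90°)/2 = 67.865°.
n = sin 67.865° / sin 45° = 0.9263 / 0.7071 = 1.3100.

1.310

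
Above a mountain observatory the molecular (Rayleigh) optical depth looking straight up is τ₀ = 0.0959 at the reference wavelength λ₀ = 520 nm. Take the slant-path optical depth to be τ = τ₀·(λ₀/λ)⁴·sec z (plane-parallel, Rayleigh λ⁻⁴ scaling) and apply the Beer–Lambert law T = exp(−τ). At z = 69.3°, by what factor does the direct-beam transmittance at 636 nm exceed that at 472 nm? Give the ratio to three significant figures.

1.32

Airmass: sec 69.3° = 2.8291.
τ(636 nm) = 0.0959 × (520/636)⁴ × 2.8291 = 0.0959 × 0.4469 × 2.8291 = 0.1212.
τ(472 nm) = 0.0959 × (520/472)⁴ × 2.8291 = 0.0959 × 1.4731 × 2.8291 = 0.3997.
T(636)/T(472) = exp(τ_B − τ_A) = exp(0.2784) = 1.3211.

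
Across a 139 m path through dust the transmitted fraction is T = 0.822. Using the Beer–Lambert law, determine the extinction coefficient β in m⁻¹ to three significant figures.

0.00141 m⁻¹

Beer–Lambert: T = exp(−βL) ⇒ β = −ln(T)/L = −ln(0.822)/139 = 0.1960/139 = 0.00141 m⁻¹.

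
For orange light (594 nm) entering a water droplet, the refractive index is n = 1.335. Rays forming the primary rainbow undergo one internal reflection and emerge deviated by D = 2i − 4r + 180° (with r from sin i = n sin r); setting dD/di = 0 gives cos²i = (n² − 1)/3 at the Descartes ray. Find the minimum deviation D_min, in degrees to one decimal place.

138.2°

cos²i = (1.78222 − 1)/3 = 0.26074; i = arccos(0.51063) = 59.294°.
sin r = sin 59.294°/1.335 = 0.64405; r = 40.094°.
D_min = 2·59.294° − 4·40.094° + 180° = 138.212°.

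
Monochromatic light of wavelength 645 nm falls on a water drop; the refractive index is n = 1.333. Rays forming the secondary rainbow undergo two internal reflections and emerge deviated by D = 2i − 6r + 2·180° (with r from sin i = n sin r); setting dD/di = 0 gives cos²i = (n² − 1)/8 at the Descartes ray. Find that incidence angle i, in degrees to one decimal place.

71.8°

cos²i = (1.333² − 1)/8 = (1.77689 − 1)/8 = 0.09711.
cos i = 0.31163, so i = 71.843°.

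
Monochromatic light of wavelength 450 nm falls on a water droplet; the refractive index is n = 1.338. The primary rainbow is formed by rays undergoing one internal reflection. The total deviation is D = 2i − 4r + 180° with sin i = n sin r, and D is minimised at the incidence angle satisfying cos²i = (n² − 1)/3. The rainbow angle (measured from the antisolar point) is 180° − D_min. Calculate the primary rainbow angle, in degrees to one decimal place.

cos²i = (1.79024 − 1)/3 = 0.26341; i = arccos(0.51324) = 59.120°.
sin r = sin 59.120°/1.338 = 0.64144; r = 39.899°.
D_min = 2·59.120° − 4·39.899° + 180° = 138.643°.
Rainbow angle = 180° − D_min = 41.357°.

41.4°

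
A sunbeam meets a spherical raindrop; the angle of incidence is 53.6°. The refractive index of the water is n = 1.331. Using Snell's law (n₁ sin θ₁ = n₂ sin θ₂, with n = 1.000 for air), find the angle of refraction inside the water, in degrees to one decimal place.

Snell: sin θ_r = sin θ_i / n = sin 53.6° / 1.331 = 0.8049 / 1.331 = 0.6047.
θ_r = arcsin(0.6047) = 37.21°.

37.2°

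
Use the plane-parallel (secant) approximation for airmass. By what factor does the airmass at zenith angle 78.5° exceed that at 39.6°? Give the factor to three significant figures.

3.86

X(78.5°)/X(39.6°) = sec 78.5° / sec 39.6° = cos 39.6° / cos 78.5° = 0.7705/0.1994 = 3.8648.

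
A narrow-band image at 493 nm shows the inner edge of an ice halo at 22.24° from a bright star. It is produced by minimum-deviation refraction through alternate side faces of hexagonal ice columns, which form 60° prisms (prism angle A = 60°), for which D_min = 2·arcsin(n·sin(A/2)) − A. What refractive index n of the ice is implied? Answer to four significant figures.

1.315

Rearranging: n = sin((D_min + A)/2) / sin(A/2).
(D_min + A)/2 = (22.24° + 60°)/2 = 41.120°.
n = sin 41.120° / sin 30° = 0.6576 / 0.5000 = 1.3153.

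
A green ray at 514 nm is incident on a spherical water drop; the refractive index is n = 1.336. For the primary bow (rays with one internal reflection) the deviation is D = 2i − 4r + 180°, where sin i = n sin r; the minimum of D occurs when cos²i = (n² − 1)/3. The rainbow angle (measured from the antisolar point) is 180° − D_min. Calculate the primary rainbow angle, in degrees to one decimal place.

cos²i = (1.78490 − 1)/3 = 0.26163; i = arccos(0.51150) = 59.236°.
sin r = sin 59.236°/1.336 = 0.64318; r = 40.029°.
D_min = 2·59.236° − 4·40.029° + 180° = 138.356°.
Rainbow angle = 180° − D_min = 41.644°.

41.6°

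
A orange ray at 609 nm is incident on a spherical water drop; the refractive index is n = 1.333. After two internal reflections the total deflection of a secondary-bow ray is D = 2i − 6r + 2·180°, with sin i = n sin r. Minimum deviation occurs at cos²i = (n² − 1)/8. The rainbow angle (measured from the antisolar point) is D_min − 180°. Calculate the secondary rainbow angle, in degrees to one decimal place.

50.9°

cos²i = (1.77689 − 1)/8 = 0.09711; i = arccos(0.31163) = 71.843°.
sin r = sin 71.843°/1.333 = 0.71283; r = 45.466°.
D_min = 2·71.843° − 6·45.466° + 360° = 230.891°.
Rainbow angle = D_min − 180° = 50.891°.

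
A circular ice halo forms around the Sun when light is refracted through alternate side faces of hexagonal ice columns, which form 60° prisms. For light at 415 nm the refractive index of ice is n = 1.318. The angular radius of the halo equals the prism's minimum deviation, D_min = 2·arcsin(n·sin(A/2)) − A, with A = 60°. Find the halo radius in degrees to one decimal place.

n·sin(A/2) = 1.318 × sin 30° = 1.318 × 0.5000 = 0.6590.
D_min = 2·arcsin(0.6590) − 60° = 2 × 41.224° − 60° = 22.447°.

22.4°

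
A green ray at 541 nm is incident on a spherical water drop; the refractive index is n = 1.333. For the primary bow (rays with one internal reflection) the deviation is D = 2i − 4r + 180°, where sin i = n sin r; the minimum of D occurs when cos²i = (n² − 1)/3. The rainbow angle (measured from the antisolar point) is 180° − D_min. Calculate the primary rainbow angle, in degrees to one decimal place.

42.1°

cos²i = (1.77689 − 1)/3 = 0.25896; i = arccos(0.50888) = 59.410°.
sin r = sin 59.410°/1.333 = 0.64579; r = 40.225°.
D_min = 2·59.410° − 4·40.225° + 180° = 137.922°.
Rainbow angle = 180° − D_min = 42.078°.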